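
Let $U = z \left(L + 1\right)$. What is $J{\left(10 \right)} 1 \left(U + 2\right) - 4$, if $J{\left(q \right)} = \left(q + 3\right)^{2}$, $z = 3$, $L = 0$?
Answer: $841$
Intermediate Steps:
$J{\left(q \right)} = \left(3 + q\right)^{2}$
$U = 3$ ($U = 3 \left(0 + 1\right) = 3 \cdot 1 = 3$)
$J{\left(10 \right)} 1 \left(U + 2\right) - 4 = \left(3 + 10\right)^{2} \cdot 1 \left(3 + 2\right) - 4 = 13^{2} \cdot 1 \cdot 5 - 4 = 169 \cdot 5 - 4 = 845 - 4 = 841$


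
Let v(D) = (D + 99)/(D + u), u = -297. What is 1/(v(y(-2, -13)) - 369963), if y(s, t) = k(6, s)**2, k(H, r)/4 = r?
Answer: -233/86201542 ≈ -2.7030e-6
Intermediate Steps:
k(H, r) = 4*r
y(s, t) = 16*s**2 (y(s, t) = (4*s)**2 = 16*s**2)
v(D) = (99 + D)/(-297 + D) (v(D) = (D + 99)/(D - 297) = (99 + D)/(-297 + D))
1/(v(y(-2, -13)) - 369963) = 1/((99 + 16*(-2)**2)/(-297 + 16*(-2)**2) - 369963) = 1/((99 + 16*4)/(-297 + 16*4) - 369963) = 1/((99 + 64)/(-297 + 64) - 369963) = 1/(163/(-233) - 369963) = 1/(-1/233*163 - 369963) = 1/(-163/233 - 369963) = 1/(-86201542/233) = -233/86201542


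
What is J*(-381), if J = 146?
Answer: -55626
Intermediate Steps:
J*(-381) = 146*(-381) = -55626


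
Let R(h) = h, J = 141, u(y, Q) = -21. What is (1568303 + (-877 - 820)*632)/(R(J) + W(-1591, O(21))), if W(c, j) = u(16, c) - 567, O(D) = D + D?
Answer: -495799/447 ≈ -1109.2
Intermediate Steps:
O(D) = 2*D
W(c, j) = -588 (W(c, j) = -21 - 567 = -588)
(1568303 + (-877 - 820)*632)/(R(J) + W(-1591, O(21))) = (1568303 + (-877 - 820)*632)/(141 - 588) = (1568303 - 1697*632)/(-447) = (1568303 - 1072504)*(-1/447) = 495799*(-1/447) = -495799/447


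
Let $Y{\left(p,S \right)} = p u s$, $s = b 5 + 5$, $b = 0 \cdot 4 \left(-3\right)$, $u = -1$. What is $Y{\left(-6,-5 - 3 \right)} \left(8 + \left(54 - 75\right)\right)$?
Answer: $-390$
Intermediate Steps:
$b = 0$ ($b = 0 \left(-3\right) = 0$)
$s = 5$ ($s = 0 \cdot 5 + 5 = 0 + 5 = 5$)
$Y{\left(p,S \right)} = - 5 p$ ($Y{\left(p,S \right)} = p \left(-1\right) 5 = - p 5 = - 5 p$)
$Y{\left(-6,-5 - 3 \right)} \left(8 + \left(54 - 75\right)\right) = \left(-5\right) \left(-6\right) \left(8 + \left(54 - 75\right)\right) = 30 \left(8 + \left(54 - 75\right)\right) = 30 \left(8 - 21\right) = 30 \left(-13\right) = -390$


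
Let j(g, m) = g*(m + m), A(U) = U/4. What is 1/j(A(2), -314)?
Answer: -1/314 ≈ -0.0031847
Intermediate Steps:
A(U) = U/4 (A(U) = U*(¼) = U/4)
j(g, m) = 2*g*m (j(g, m) = g*(2*m) = 2*g*m)
1/j(A(2), -314) = 1/(2*((¼)*2)*(-314)) = 1/(2*(½)*(-314)) = 1/(-314) = -1/314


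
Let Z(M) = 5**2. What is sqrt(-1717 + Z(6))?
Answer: 6*I*sqrt(47) ≈ 41.134*I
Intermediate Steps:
Z(M) = 25
sqrt(-1717 + Z(6)) = sqrt(-1717 + 25) = sqrt(-1692) = 6*I*sqrt(47)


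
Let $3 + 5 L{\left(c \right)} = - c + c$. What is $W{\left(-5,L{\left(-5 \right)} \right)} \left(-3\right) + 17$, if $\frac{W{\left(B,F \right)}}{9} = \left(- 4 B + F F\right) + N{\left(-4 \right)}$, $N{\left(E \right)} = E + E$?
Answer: $- \frac{7918}{25} \approx -316.72$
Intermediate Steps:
$L{\left(c \right)} = - \frac{3}{5}$ ($L{\left(c \right)} = - \frac{3}{5} + \frac{- c + c}{5} = - \frac{3}{5} + \frac{1}{5} \cdot 0 = - \frac{3}{5} + 0 = - \frac{3}{5}$)
$N{\left(E \right)} = 2 E$
$W{\left(B,F \right)} = -72 - 36 B + 9 F^{2}$ ($W{\left(B,F \right)} = 9 \left(\left(- 4 B + F F\right) + 2 \left(-4\right)\right) = 9 \left(\left(- 4 B + F^{2}\right) - 8\right) = 9 \left(\left(F^{2} - 4 B\right) - 8\right) = 9 \left(-8 + F^{2} - 4 B\right) = -72 - 36 B + 9 F^{2}$)
$W{\left(-5,L{\left(-5 \right)} \right)} \left(-3\right) + 17 = \left(-72 - -180 + 9 \left(- \frac{3}{5}\right)^{2}\right) \left(-3\right) + 17 = \left(-72 + 180 + 9 \cdot \frac{9}{25}\right) \left(-3\right) + 17 = \left(-72 + 180 + \frac{81}{25}\right) \left(-3\right) + 17 = \frac{2781}{25} \left(-3\right) + 17 = - \frac{8343}{25} + 17 = - \frac{7918}{25}$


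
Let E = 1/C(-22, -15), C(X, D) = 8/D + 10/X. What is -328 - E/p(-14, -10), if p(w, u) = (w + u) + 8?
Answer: -855589/2608 ≈ -328.06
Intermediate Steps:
p(w, u) = 8 + u + w (p(w, u) = (u + w) + 8 = 8 + u + w)
E = -165/163 (E = 1/(8/(-15) + 10/(-22)) = 1/(8*(-1/15) + 10*(-1/22)) = 1/(-8/15 - 5/11) = 1/(-163/165) = -165/163 ≈ -1.0123)
-328 - E/p(-14, -10) = -328 - (-165)/(163*(8 - 10 - 14)) = -328 - (-165)/(163*(-16)) = -328 - (-165)*(-1)/(163*16) = -328 - 1*165/2608 = -328 - 165/2608 = -855589/2608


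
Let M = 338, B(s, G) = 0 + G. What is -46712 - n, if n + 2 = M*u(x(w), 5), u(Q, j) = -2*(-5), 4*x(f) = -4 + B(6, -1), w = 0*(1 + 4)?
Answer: -50090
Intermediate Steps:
B(s, G) = G
w = 0 (w = 0*5 = 0)
x(f) = -5/4 (x(f) = (-4 - 1)/4 = (1/4)*(-5) = -5/4)
u(Q, j) = 10
n = 3378 (n = -2 + 338*10 = -2 + 3380 = 3378)
-46712 - n = -46712 - 1*3378 = -46712 - 3378 = -50090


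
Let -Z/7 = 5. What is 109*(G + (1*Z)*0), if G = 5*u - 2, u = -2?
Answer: -1308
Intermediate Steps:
Z = -35 (Z = -7*5 = -35)
G = -12 (G = 5*(-2) - 2 = -10 - 2 = -12)
109*(G + (1*Z)*0) = 109*(-12 + (1*(-35))*0) = 109*(-12 - 35*0) = 109*(-12 + 0) = 109*(-12) = -1308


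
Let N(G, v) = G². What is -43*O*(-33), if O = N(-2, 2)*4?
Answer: 22704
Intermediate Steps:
O = 16 (O = (-2)²*4 = 4*4 = 16)
-43*O*(-33) = -43*16*(-33) = -688*(-33) = 22704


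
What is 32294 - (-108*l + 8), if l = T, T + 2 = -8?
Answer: 31206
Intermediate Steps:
T = -10 (T = -2 - 8 = -10)
l = -10
32294 - (-108*l + 8) = 32294 - (-108*(-10) + 8) = 32294 - (1080 + 8) = 32294 - 1*1088 = 32294 - 1088 = 31206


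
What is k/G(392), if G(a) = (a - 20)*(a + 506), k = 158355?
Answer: 52785/111352 ≈ 0.47404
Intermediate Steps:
G(a) = (-20 + a)*(506 + a)
k/G(392) = 158355/(-10120 + 392² + 486*392) = 158355/(-10120 + 153664 + 190512) = 158355/334056 = 158355*(1/334056) = 52785/111352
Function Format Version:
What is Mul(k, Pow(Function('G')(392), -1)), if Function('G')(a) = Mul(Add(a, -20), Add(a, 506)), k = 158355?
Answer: Rational(52785, 111352) ≈ 0.47404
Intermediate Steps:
Function('G')(a) = Mul(Add(-20, a), Add(506, a))
Mul(k, Pow(Function('G')(392), -1)) = Mul(158355, Pow(Add(-10120, Pow(392, 2), Mul(486, 392)), -1)) = Mul(158355, Pow(Add(-10120, 153664, 190512), -1)) = Mul(158355, Pow(334056, -1)) = Mul(158355, Rational(1, 334056)) = Rational(52785, 111352)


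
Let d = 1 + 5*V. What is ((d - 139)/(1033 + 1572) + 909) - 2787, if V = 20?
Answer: -4892228/2605 ≈ -1878.0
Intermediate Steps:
d = 101 (d = 1 + 5*20 = 1 + 100 = 101)
((d - 139)/(1033 + 1572) + 909) - 2787 = ((101 - 139)/(1033 + 1572) + 909) - 2787 = (-38/2605 + 909) - 2787 = 2367907/2605 - 2787 = -4892228/2605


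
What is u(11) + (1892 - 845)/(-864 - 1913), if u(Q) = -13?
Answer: -37148/2777 ≈ -13.377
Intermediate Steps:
u(11) + (1892 - 845)/(-864 - 1913) = -13 + (1892 - 845)/(-864 - 1913) = -13 + 1047/(-2777) = -13 + 1047*(-1/2777) = -13 - 1047/2777 = -37148/2777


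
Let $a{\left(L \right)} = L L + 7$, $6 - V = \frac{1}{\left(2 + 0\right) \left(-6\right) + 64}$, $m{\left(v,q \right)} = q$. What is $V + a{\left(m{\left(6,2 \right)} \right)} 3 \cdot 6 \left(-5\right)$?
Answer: $- \frac{51169}{52} \approx -984.02$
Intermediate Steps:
$V = \frac{311}{52}$ ($V = 6 - \frac{1}{\left(2 + 0\right) \left(-6\right) + 64} = 6 - \frac{1}{2 \left(-6\right) + 64} = 6 - \frac{1}{-12 + 64} = 6 - \frac{1}{52} = \frac{311}{52} \approx 5.9808$)
$a{\left(L \right)} = 7 + L^{2}$ ($a{\left(L \right)} = L^{2} + 7 = 7 + L^{2}$)
$V + a{\left(m{\left(6,2 \right)} \right)} 3 \cdot 6 \left(-5\right) = \frac{311}{52} + \left(7 + 2^{2}\right) 3 \cdot 6 \left(-5\right) = \frac{311}{52} + \left(7 + 4\right) 18 \left(-5\right) = \frac{311}{52} + 11 \left(-90\right) = \frac{311}{52} - 990 = - \frac{51169}{52}$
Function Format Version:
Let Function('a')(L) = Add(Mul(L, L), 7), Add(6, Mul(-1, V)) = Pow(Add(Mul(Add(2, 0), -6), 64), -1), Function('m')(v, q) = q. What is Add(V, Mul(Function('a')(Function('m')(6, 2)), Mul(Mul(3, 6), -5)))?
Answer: Rational(-51169, 52) ≈ -984.02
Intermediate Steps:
V = Rational(311, 52) (V = Add(6, Mul(-1, Pow(Add(Mul(Add(2, 0), -6), 64), -1))) = Add(6, Mul(-1, Pow(Add(Mul(2, -6), 64), -1))) = Add(6, Mul(-1, Pow(Add(-12, 64), -1))) = Add(6, Mul(-1, Pow(52, -1))) = Add(6, Mul(-1, Rational(1, 52))) = Add(6, Rational(-1, 52)) = Rational(311, 52) ≈ 5.9808)
Function('a')(L) = Add(7, Pow(L, 2)) (Function('a')(L) = Add(Pow(L, 2), 7) = Add(7, Pow(L, 2)))
Add(V, Mul(Function('a')(Function('m')(6, 2)), Mul(Mul(3, 6), -5))) = Add(Rational(311, 52), Mul(Add(7, Pow(2, 2)), Mul(Mul(3, 6), -5))) = Add(Rational(311, 52), Mul(Add(7, 4), Mul(18, -5))) = Add(Rational(311, 52), Mul(11, -90)) = Add(Rational(311, 52), -990) = Rational(-51169, 52)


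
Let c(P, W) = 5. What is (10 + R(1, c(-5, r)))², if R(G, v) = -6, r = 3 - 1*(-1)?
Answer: 16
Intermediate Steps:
r = 4 (r = 3 + 1 = 4)
(10 + R(1, c(-5, r)))² = (10 - 6)² = 4² = 16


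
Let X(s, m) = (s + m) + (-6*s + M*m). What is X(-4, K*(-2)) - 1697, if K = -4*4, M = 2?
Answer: -1581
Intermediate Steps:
K = -16
X(s, m) = -5*s + 3*m (X(s, m) = (s + m) + (-6*s + 2*m) = (m + s) + (-6*s + 2*m) = -5*s + 3*m)
X(-4, K*(-2)) - 1697 = (-5*(-4) + 3*(-16*(-2))) - 1697 = (20 + 3*32) - 1697 = (20 + 96) - 1697 = 116 - 1697 = -1581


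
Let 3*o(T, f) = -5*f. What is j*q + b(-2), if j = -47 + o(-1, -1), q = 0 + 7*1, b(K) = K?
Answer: -958/3 ≈ -319.33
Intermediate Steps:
o(T, f) = -5*f/3 (o(T, f) = (-5*f)/3 = -5*f/3)
q = 7 (q = 0 + 7 = 7)
j = -136/3 (j = -47 - 5/3*(-1) = -47 + 5/3 = -136/3 ≈ -45.333)
j*q + b(-2) = -136/3*7 - 2 = -952/3 - 2 = -958/3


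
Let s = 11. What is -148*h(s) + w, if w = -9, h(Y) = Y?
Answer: -1637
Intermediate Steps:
-148*h(s) + w = -148*11 - 9 = -1628 - 9 = -1637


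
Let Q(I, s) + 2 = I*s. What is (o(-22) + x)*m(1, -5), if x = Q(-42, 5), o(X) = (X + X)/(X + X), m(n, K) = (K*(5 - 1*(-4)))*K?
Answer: -47475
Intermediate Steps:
m(n, K) = 9*K**2 (m(n, K) = (K*(5 + 4))*K = (K*9)*K = (9*K)*K = 9*K**2)
o(X) = 1 (o(X) = (2*X)/((2*X)) = (2*X)*(1/(2*X)) = 1)
Q(I, s) = -2 + I*s
x = -212 (x = -2 - 42*5 = -2 - 210 = -212)
(o(-22) + x)*m(1, -5) = (1 - 212)*(9*(-5)**2) = -1899*25 = -211*225 = -47475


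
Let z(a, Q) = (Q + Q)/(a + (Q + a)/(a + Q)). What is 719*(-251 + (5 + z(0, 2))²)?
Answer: -122230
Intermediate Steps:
z(a, Q) = 2*Q/(1 + a) (z(a, Q) = (2*Q)/(a + (Q + a)/(Q + a)) = (2*Q)/(a + 1) = (2*Q)/(1 + a) = 2*Q/(1 + a))
719*(-251 + (5 + z(0, 2))²) = 719*(-251 + (5 + 2*2/(1 + 0))²) = 719*(-251 + (5 + 2*2/1)²) = 719*(-251 + (5 + 2*2*1)²) = 719*(-251 + (5 + 4)²) = 719*(-251 + 9²) = 719*(-251 + 81) = 719*(-170) = -122230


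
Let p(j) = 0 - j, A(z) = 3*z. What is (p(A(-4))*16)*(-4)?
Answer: -768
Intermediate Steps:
p(j) = -j
(p(A(-4))*16)*(-4) = (-3*(-4)*16)*(-4) = (-1*(-12)*16)*(-4) = (12*16)*(-4) = 192*(-4) = -768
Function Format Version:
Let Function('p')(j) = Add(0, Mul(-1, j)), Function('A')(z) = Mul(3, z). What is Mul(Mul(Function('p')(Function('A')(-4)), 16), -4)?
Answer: -768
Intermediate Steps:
Function('p')(j) = Mul(-1, j)
Mul(Mul(Function('p')(Function('A')(-4)), 16), -4) = Mul(Mul(Mul(-1, Mul(3, -4)), 16), -4) = Mul(Mul(Mul(-1, -12), 16), -4) = Mul(Mul(12, 16), -4) = Mul(192, -4) = -768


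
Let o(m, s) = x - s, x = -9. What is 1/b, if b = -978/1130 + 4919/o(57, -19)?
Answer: 1130/554869 ≈ 0.0020365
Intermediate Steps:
o(m, s) = -9 - s
b = 554869/1130 (b = -978/1130 + 4919/(-9 - 1*(-19)) = -978*1/1130 + 4919/(-9 + 19) = -489/565 + 4919/10 = 554869/1130 ≈ 491.03)
1/b = 1/(554869/1130) = 1130/554869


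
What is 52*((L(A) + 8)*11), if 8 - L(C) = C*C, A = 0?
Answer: 9152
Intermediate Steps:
L(C) = 8 - C**2 (L(C) = 8 - C*C = 8 - C**2)
52*((L(A) + 8)*11) = 52*(((8 - 1*0**2) + 8)*11) = 52*(((8 - 1*0) + 8)*11) = 52*(((8 + 0) + 8)*11) = 52*((8 + 8)*11) = 52*(16*11) = 52*176 = 9152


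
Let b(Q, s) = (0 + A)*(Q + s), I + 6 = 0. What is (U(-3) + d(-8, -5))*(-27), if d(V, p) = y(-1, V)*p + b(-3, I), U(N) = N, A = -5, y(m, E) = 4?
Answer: -594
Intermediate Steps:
I = -6 (I = -6 + 0 = -6)
b(Q, s) = -5*Q - 5*s (b(Q, s) = (0 - 5)*(Q + s) = -5*(Q + s) = -5*Q - 5*s)
d(V, p) = 45 + 4*p (d(V, p) = 4*p + (-5*(-3) - 5*(-6)) = 4*p + (15 + 30) = 4*p + 45 = 45 + 4*p)
(U(-3) + d(-8, -5))*(-27) = (-3 + (45 + 4*(-5)))*(-27) = (-3 + (45 - 20))*(-27) = (-3 + 25)*(-27) = 22*(-27) = -594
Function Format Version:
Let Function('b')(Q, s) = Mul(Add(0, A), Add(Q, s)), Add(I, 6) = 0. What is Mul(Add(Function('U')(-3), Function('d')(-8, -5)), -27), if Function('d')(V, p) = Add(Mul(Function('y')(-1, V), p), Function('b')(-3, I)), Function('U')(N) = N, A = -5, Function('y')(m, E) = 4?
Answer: -594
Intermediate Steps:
I = -6 (I = Add(-6, 0) = -6)
Function('b')(Q, s) = Add(Mul(-5, Q), Mul(-5, s)) (Function('b')(Q, s) = Mul(Add(0, -5), Add(Q, s)) = Mul(-5, Add(Q, s)) = Add(Mul(-5, Q), Mul(-5, s)))
Function('d')(V, p) = Add(45, Mul(4, p)) (Function('d')(V, p) = Add(Mul(4, p), Add(Mul(-5, -3), Mul(-5, -6))) = Add(Mul(4, p), Add(15, 30)) = Add(Mul(4, p), 45) = Add(45, Mul(4, p)))
Mul(Add(Function('U')(-3), Function('d')(-8, -5)), -27) = Mul(Add(-3, Add(45, Mul(4, -5))), -27) = Mul(Add(-3, Add(45, -20)), -27) = Mul(Add(-3, 25), -27) = Mul(22, -27) = -594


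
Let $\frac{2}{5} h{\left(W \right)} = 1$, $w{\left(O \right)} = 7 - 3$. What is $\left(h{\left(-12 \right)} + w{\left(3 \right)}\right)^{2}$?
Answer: $\frac{169}{4} \approx 42.25$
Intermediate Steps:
$w{\left(O \right)} = 4$ ($w{\left(O \right)} = 7 - 3 = 4$)
$h{\left(W \right)} = \frac{5}{2}$ ($h{\left(W \right)} = \frac{5}{2} \cdot 1 = \frac{5}{2}$)
$\left(h{\left(-12 \right)} + w{\left(3 \right)}\right)^{2} = \left(\frac{5}{2} + 4\right)^{2} = \left(\frac{13}{2}\right)^{2} = \frac{169}{4}$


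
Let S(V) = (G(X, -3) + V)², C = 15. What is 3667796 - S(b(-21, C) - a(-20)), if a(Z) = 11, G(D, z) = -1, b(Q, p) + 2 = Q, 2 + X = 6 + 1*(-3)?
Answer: 3666571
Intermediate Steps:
X = 1 (X = -2 + (6 + 1*(-3)) = -2 + (6 - 3) = -2 + 3 = 1)
b(Q, p) = -2 + Q
S(V) = (-1 + V)²
3667796 - S(b(-21, C) - a(-20)) = 3667796 - (-1 + ((-2 - 21) - 1*11))² = 3667796 - (-1 + (-23 - 11))² = 3667796 - (-1 - 34)² = 3667796 - 1*(-35)² = 3667796 - 1*1225 = 3667796 - 1225 = 3666571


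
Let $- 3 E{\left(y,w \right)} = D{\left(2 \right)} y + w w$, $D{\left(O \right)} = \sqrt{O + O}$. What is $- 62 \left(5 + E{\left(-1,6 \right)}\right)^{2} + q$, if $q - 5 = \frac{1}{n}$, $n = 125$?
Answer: $- \frac{2792116}{1125} \approx -2481.9$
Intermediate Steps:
$D{\left(O \right)} = \sqrt{2} \sqrt{O}$ ($D{\left(O \right)} = \sqrt{2 O} = \sqrt{2} \sqrt{O}$)
$E{\left(y,w \right)} = - \frac{2 y}{3} - \frac{w^{2}}{3}$ ($E{\left(y,w \right)} = - \frac{\sqrt{2} \sqrt{2} y + w w}{3} = - \frac{2 y + w^{2}}{3} = - \frac{w^{2} + 2 y}{3} = - \frac{2 y}{3} - \frac{w^{2}}{3}$)
$q = \frac{626}{125}$ ($q = 5 + \frac{1}{125} = \frac{626}{125} \approx 5.008$)
$- 62 \left(5 + E{\left(-1,6 \right)}\right)^{2} + q = - 62 \left(5 - \left(- \frac{2}{3} + \frac{6^{2}}{3}\right)\right)^{2} + \frac{626}{125} = - 62 \left(5 + \left(\frac{2}{3} - 12\right)\right)^{2} + \frac{626}{125} = - 62 \left(5 - \frac{34}{3}\right)^{2} + \frac{626}{125} = - 62 \left(- \frac{19}{3}\right)^{2} + \frac{626}{125} = \left(-62\right) \frac{361}{9} + \frac{626}{125} = - \frac{22382}{9} + \frac{626}{125} = - \frac{2792116}{1125}$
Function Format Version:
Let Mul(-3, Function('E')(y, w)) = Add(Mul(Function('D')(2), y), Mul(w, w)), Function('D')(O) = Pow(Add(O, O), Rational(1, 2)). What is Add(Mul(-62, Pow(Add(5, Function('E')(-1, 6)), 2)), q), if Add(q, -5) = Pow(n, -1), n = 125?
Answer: Rational(-2792116, 1125) ≈ -2481.9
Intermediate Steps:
Function('D')(O) = Mul(Pow(2, Rational(1, 2)), Pow(O, Rational(1, 2))) (Function('D')(O) = Pow(Mul(2, O), Rational(1, 2)) = Mul(Pow(2, Rational(1, 2)), Pow(O, Rational(1, 2))))
Function('E')(y, w) = Add(Mul(Rational(-2, 3), y), Mul(Rational(-1, 3), Pow(w, 2))) (Function('E')(y, w) = Mul(Rational(-1, 3), Add(Mul(Mul(Pow(2, Rational(1, 2)), Pow(2, Rational(1, 2))), y), Mul(w, w))) = Mul(Rational(-1, 3), Add(Mul(2, y), Pow(w, 2))) = Mul(Rational(-1, 3), Add(Pow(w, 2), Mul(2, y))) = Add(Mul(Rational(-2, 3), y), Mul(Rational(-1, 3), Pow(w, 2))))
q = Rational(626, 125) (q = Add(5, Pow(125, -1)) = Add(5, Rational(1, 125)) = Rational(626, 125) ≈ 5.0080)
Add(Mul(-62, Pow(Add(5, Function('E')(-1, 6)), 2)), q) = Add(Mul(-62, Pow(Add(5, Add(Mul(Rational(-2, 3), -1), Mul(Rational(-1, 3), Pow(6, 2)))), 2)), Rational(626, 125)) = Add(Mul(-62, Pow(Add(5, Add(Rational(2, 3), Mul(Rational(-1, 3), 36))), 2)), Rational(626, 125)) = Add(Mul(-62, Pow(Add(5, Add(Rational(2, 3), -12)), 2)), Rational(626, 125)) = Add(Mul(-62, Pow(Add(5, Rational(-34, 3)), 2)), Rational(626, 125)) = Add(Mul(-62, Pow(Rational(-19, 3), 2)), Rational(626, 125)) = Add(Mul(-62, Rational(361, 9)), Rational(626, 125)) = Add(Rational(-22382, 9), Rational(626, 125)) = Rational(-2792116, 1125)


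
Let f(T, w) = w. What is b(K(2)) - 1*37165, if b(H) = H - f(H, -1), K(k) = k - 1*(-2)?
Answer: -37160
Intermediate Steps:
K(k) = 2 + k (K(k) = k + 2 = 2 + k)
b(H) = 1 + H (b(H) = H - 1*(-1) = H + 1 = 1 + H)
b(K(2)) - 1*37165 = (1 + (2 + 2)) - 1*37165 = (1 + 4) - 37165 = 5 - 37165 = -37160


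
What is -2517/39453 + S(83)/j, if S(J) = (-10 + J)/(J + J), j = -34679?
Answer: -4830843069/75706545814 ≈ -0.063810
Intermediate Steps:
S(J) = (-10 + J)/(2*J) (S(J) = (-10 + J)/((2*J)) = (-10 + J)*(1/(2*J)) = (-10 + J)/(2*J))
-2517/39453 + S(83)/j = -2517/39453 + ((½)*(-10 + 83)/83)/(-34679) = -2517*1/39453 + ((½)*(1/83)*73)*(-1/34679) = -839/13151 + (73/166)*(-1/34679) = -839/13151 - 73/5756714 = -4830843069/75706545814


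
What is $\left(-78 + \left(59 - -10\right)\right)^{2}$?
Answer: $81$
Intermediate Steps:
$\left(-78 + \left(59 - -10\right)\right)^{2} = \left(-78 + \left(59 + 10\right)\right)^{2} = \left(-78 + 69\right)^{2} = \left(-9\right)^{2} = 81$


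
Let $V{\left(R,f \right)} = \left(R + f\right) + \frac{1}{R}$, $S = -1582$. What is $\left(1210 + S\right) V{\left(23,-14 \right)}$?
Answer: $- \frac{77376}{23} \approx -3364.2$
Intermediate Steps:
$V{\left(R,f \right)} = R + f + \frac{1}{R}$
$\left(1210 + S\right) V{\left(23,-14 \right)} = \left(1210 - 1582\right) \left(23 - 14 + \frac{1}{23}\right) = - 372 \left(23 - 14 + \frac{1}{23}\right) = \left(-372\right) \frac{208}{23} = - \frac{77376}{23}$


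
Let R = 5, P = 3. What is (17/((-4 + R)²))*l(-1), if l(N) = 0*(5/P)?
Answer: 0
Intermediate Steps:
l(N) = 0 (l(N) = 0*(5/3) = 0)
(17/((-4 + R)²))*l(-1) = (17/((-4 + 5)²))*0 = (17/(1²))*0 = (17/1)*0 = (17*1)*0 = 17*0 = 0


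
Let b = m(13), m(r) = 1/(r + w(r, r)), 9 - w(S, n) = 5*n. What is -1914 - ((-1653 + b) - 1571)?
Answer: 56331/43 ≈ 1310.0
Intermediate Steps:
w(S, n) = 9 - 5*n
m(r) = 1/(9 - 4*r) (m(r) = 1/(r + (9 - 5*r)) = 1/(9 - 4*r))
b = -1/43 (b = -1/(-9 + 4*13) = -1/(-9 + 52) = -1/43 ≈ -0.023256)
-1914 - ((-1653 + b) - 1571) = -1914 - ((-1653 - 1/43) - 1571) = -1914 - (-71080/43 - 1571) = -1914 - 1*(-138633/43) = -1914 + 138633/43 = 56331/43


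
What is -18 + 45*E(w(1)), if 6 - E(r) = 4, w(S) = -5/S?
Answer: 72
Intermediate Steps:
E(r) = 2 (E(r) = 6 - 1*4 = 6 - 4 = 2)
-18 + 45*E(w(1)) = -18 + 45*2 = -18 + 90 = 72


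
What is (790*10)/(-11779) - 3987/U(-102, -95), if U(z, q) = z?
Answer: 15385691/400486 ≈ 38.418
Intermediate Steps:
(790*10)/(-11779) - 3987/U(-102, -95) = (790*10)/(-11779) - 3987/(-102) = 7900*(-1/11779) - 3987*(-1/102) = -7900/11779 + 1329/34 = 15385691/400486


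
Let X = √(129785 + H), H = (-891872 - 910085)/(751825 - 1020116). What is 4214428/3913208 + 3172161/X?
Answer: 1053607/978302 + 1057387*√64877886280063/967276372 ≈ 8806.1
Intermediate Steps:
H = 1801957/268291 (H = -1801957/(-268291) = -1801957*(-1/268291) = 1801957/268291 ≈ 6.7164)
X = 12*√64877886280063/268291 (X = √(129785 + 1801957/268291) = √(34821949392/268291) = 12*√64877886280063/268291 ≈ 360.27)
4214428/3913208 + 3172161/X = 4214428/3913208 + 3172161/((12*√64877886280063/268291)) = 4214428*(1/3913208) + 3172161*(√64877886280063/2901829116) = 1053607/978302 + 1057387*√64877886280063/967276372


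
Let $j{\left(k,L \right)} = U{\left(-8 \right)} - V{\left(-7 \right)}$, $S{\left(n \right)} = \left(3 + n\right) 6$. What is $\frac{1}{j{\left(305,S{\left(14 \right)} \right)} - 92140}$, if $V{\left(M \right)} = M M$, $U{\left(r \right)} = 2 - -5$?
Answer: $- \frac{1}{92182} \approx -1.0848 \cdot 10^{-5}$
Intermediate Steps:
$U{\left(r \right)} = 7$ ($U{\left(r \right)} = 2 + 5 = 7$)
$V{\left(M \right)} = M^{2}$
$S{\left(n \right)} = 18 + 6 n$
$j{\left(k,L \right)} = -42$ ($j{\left(k,L \right)} = 7 - \left(-7\right)^{2} = 7 - 49 = -42$)
$\frac{1}{j{\left(305,S{\left(14 \right)} \right)} - 92140} = \frac{1}{-42 - 92140} = \frac{1}{-92182} = - \frac{1}{92182}$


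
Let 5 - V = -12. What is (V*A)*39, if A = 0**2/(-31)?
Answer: 0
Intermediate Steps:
A = 0 (A = 0*(-1/31) = 0)
V = 17 (V = 5 - 1*(-12) = 5 + 12 = 17)
(V*A)*39 = (17*0)*39 = 0*39 = 0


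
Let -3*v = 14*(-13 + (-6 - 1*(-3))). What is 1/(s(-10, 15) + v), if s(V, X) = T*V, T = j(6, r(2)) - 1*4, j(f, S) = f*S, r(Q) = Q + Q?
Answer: -3/376 ≈ -0.0079787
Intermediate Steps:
r(Q) = 2*Q
j(f, S) = S*f
T = 20 (T = (2*2)*6 - 1*4 = 4*6 - 4 = 24 - 4 = 20)
s(V, X) = 20*V
v = 224/3 (v = -14*(-13 + (-6 - 1*(-3)))/3 = -14*(-13 + (-6 + 3))/3 = -14*(-13 - 3)/3 = -14*(-16)/3 = -1/3*(-224) = 224/3 ≈ 74.667)
1/(s(-10, 15) + v) = 1/(20*(-10) + 224/3) = 1/(-200 + 224/3) = 1/(-376/3) = -3/376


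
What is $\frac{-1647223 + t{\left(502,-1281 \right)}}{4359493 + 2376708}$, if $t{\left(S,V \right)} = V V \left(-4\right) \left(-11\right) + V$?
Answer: $\frac{70553780}{6736201} \approx 10.474$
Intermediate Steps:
$t{\left(S,V \right)} = V + 44 V^{2}$ ($t{\left(S,V \right)} = V^{2} \left(-4\right) \left(-11\right) + V = - 4 V^{2} \left(-11\right) + V = 44 V^{2} + V = V + 44 V^{2}$)
$\frac{-1647223 + t{\left(502,-1281 \right)}}{4359493 + 2376708} = \frac{-1647223 - 1281 \left(1 + 44 \left(-1281\right)\right)}{4359493 + 2376708} = \frac{-1647223 - 1281 \left(1 - 56364\right)}{6736201} = \left(-1647223 - -72201003\right) \frac{1}{6736201} = \left(-1647223 + 72201003\right) \frac{1}{6736201} = 70553780 \cdot \frac{1}{6736201} = \frac{70553780}{6736201}$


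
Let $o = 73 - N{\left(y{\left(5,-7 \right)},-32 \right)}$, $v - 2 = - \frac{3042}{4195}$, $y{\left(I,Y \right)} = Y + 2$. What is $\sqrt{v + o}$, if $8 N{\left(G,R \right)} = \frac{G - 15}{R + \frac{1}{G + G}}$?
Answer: $\frac{2 \sqrt{33635676780615}}{1346595} \approx 8.6138$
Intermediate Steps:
$y{\left(I,Y \right)} = 2 + Y$
$v = \frac{5348}{4195}$ ($v = 2 - \frac{3042}{4195} = \frac{5348}{4195} \approx 1.2749$)
$N{\left(G,R \right)} = \frac{-15 + G}{8 \left(R + \frac{1}{2 G}\right)}$ ($N{\left(G,R \right)} = \frac{\left(G - 15\right) \frac{1}{R + \frac{1}{G + G}}}{8} = \frac{\left(-15 + G\right) \frac{1}{R + \frac{1}{2 G}}}{8} = \frac{\frac{1}{R + \frac{1}{2 G}} \left(-15 + G\right)}{8} = \frac{-15 + G}{8 \left(R + \frac{1}{2 G}\right)}$)
$o = \frac{23408}{321}$ ($o = 73 - \frac{\left(2 - 7\right) \left(-15 + \left(2 - 7\right)\right)}{4 \left(1 + 2 \left(2 - 7\right) \left(-32\right)\right)} = 73 - \frac{1}{4} \left(-5\right) \frac{1}{1 + 2 \left(-5\right) \left(-32\right)} \left(-15 - 5\right) = 73 - \frac{1}{4} \left(-5\right) \frac{1}{1 + 320} \left(-20\right) = 73 - \frac{1}{4} \left(-5\right) \frac{1}{321} \left(-20\right) = 73 - \frac{25}{321} = \frac{23408}{321} \approx 72.922$)
$\sqrt{v + o} = \sqrt{\frac{5348}{4195} + \frac{23408}{321}} = \sqrt{\frac{99913268}{1346595}} = \frac{2 \sqrt{33635676780615}}{1346595}$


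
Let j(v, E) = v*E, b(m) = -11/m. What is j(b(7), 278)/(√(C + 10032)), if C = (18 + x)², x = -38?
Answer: -1529*√163/4564 ≈ -4.2772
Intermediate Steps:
C = 400 (C = (18 - 38)² = (-20)² = 400)
j(v, E) = E*v
j(b(7), 278)/(√(C + 10032)) = (278*(-11/7))/(√(400 + 10032)) = (278*(-11*⅐))/(√10432) = (278*(-11/7))/((8*√163)) = -1529*√163/4564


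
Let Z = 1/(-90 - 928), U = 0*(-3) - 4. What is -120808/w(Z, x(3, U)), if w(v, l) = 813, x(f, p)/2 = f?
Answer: -120808/813 ≈ -148.60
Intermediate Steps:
U = -4 (U = 0 - 4 = -4)
Z = -1/1018 (Z = 1/(-1018) = -1/1018 ≈ -0.00098232)
x(f, p) = 2*f
-120808/w(Z, x(3, U)) = -120808/813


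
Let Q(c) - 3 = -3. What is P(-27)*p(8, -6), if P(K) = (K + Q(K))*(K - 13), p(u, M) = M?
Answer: -6480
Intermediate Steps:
Q(c) = 0 (Q(c) = 3 - 3 = 0)
P(K) = K*(-13 + K) (P(K) = (K + 0)*(K - 13) = K*(-13 + K))
P(-27)*p(8, -6) = -27*(-13 - 27)*(-6) = -27*(-40)*(-6) = 1080*(-6) = -6480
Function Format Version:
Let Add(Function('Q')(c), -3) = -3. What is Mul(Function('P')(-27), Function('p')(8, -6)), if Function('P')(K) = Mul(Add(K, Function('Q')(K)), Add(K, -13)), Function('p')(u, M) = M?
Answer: -6480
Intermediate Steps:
Function('Q')(c) = 0 (Function('Q')(c) = Add(3, -3) = 0)
Function('P')(K) = Mul(K, Add(-13, K)) (Function('P')(K) = Mul(Add(K, 0), Add(K, -13)) = Mul(K, Add(-13, K)))
Mul(Function('P')(-27), Function('p')(8, -6)) = Mul(Mul(-27, Add(-13, -27)), -6) = Mul(Mul(-27, -40), -6) = Mul(1080, -6) = -6480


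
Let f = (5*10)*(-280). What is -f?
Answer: 14000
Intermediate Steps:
f = -14000 (f = 50*(-280) = -14000)
-f = -1*(-14000) = 14000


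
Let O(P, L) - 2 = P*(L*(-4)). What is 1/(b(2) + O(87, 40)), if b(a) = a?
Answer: -1/13916 ≈ -7.1860e-5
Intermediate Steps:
O(P, L) = 2 - 4*L*P (O(P, L) = 2 + P*(L*(-4)) = 2 + P*(-4*L) = 2 - 4*L*P)
1/(b(2) + O(87, 40)) = 1/(2 + (2 - 4*40*87)) = 1/(2 + (2 - 13920)) = 1/(2 - 13918) = 1/(-13916) = -1/13916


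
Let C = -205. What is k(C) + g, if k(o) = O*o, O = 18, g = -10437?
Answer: -14127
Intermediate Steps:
k(o) = 18*o
k(C) + g = 18*(-205) - 10437 = -3690 - 10437 = -14127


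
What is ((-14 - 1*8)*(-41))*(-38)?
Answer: -34276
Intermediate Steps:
((-14 - 1*8)*(-41))*(-38) = ((-14 - 8)*(-41))*(-38) = -22*(-41)*(-38) = 902*(-38) = -34276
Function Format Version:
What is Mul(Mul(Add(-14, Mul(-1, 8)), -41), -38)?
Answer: -34276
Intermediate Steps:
Mul(Mul(Add(-14, Mul(-1, 8)), -41), -38) = Mul(Mul(Add(-14, -8), -41), -38) = Mul(Mul(-22, -41), -38) = Mul(902, -38) = -34276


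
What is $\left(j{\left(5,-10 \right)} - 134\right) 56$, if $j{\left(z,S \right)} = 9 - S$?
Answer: $-6440$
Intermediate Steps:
$\left(j{\left(5,-10 \right)} - 134\right) 56 = \left(\left(9 - -10\right) - 134\right) 56 = \left(\left(9 + 10\right) - 134\right) 56 = \left(19 - 134\right) 56 = \left(-115\right) 56 = -6440$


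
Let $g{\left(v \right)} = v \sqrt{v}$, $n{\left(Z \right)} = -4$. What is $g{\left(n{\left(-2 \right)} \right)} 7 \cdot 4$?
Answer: $- 224 i \approx - 224.0 i$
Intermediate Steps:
$g{\left(v \right)} = v^{\frac{3}{2}}$
$g{\left(n{\left(-2 \right)} \right)} 7 \cdot 4 = \left(-4\right)^{\frac{3}{2}} \cdot 7 \cdot 4 = - 8 i 7 \cdot 4 = - 56 i 4 = - 224 i$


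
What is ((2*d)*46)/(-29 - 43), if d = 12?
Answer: -46/3 ≈ -15.333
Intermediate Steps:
((2*d)*46)/(-29 - 43) = ((2*12)*46)/(-29 - 43) = (24*46)/(-72) = 1104*(-1/72) = -46/3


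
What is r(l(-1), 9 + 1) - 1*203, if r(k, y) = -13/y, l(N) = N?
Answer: -2043/10 ≈ -204.30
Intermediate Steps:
r(l(-1), 9 + 1) - 1*203 = -13/(9 + 1) - 1*203 = -13/10 - 203 = -2043/10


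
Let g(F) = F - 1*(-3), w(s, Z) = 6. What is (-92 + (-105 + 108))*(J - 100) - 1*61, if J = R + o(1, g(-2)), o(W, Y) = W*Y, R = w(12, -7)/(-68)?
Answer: 297767/34 ≈ 8757.9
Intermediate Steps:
R = -3/34 (R = 6/(-68) = 6*(-1/68) = -3/34 ≈ -0.088235)
g(F) = 3 + F (g(F) = F + 3 = 3 + F)
J = 31/34 (J = -3/34 + 1*(3 - 2) = -3/34 + 1*1 = -3/34 + 1 = 31/34 ≈ 0.91177)
(-92 + (-105 + 108))*(J - 100) - 1*61 = (-92 + (-105 + 108))*(31/34 - 100) - 1*61 = (-92 + 3)*(-3369/34) - 61 = -89*(-3369/34) - 61 = 299841/34 - 61 = 297767/34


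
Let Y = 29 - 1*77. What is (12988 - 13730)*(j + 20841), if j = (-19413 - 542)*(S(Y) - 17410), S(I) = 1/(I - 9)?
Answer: -14694531821564/57 ≈ -2.5780e+11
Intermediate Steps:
Y = -48 (Y = 29 - 77 = -48)
S(I) = 1/(-9 + I)
j = 19802763305/57 (j = (-19413 - 542)*(1/(-9 - 48) - 17410) = -19955*(1/(-57) - 17410) = -19955*(-1/57 - 17410) = -19955*(-992371/57) = 19802763305/57 ≈ 3.4742e+8)
(12988 - 13730)*(j + 20841) = (12988 - 13730)*(19802763305/57 + 20841) = -742*19803951242/57 = -14694531821564/57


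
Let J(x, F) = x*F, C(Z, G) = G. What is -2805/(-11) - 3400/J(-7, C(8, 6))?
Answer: 7055/21 ≈ 335.95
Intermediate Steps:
J(x, F) = F*x
-2805/(-11) - 3400/J(-7, C(8, 6)) = -2805/(-11) - 3400/(6*(-7)) = -2805*(-1/11) - 3400/(-42) = 255 - 3400*(-1/42) = 255 + 1700/21 = 7055/21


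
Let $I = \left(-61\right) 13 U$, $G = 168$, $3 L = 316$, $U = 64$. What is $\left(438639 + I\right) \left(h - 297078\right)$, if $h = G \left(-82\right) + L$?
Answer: $- \frac{361606104202}{3} \approx -1.2054 \cdot 10^{11}$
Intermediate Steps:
$L = \frac{316}{3}$ ($L = \frac{1}{3} \cdot 316 = \frac{316}{3} \approx 105.33$)
$I = -50752$ ($I = \left(-61\right) 13 \cdot 64 = \left(-793\right) 64 = -50752$)
$h = - \frac{41012}{3}$ ($h = 168 \left(-82\right) + \frac{316}{3} = -13776 + \frac{316}{3} = - \frac{41012}{3} \approx -13671.0$)
$\left(438639 + I\right) \left(h - 297078\right) = \left(438639 - 50752\right) \left(- \frac{41012}{3} - 297078\right) = 387887 \left(- \frac{932246}{3}\right) = - \frac{361606104202}{3}$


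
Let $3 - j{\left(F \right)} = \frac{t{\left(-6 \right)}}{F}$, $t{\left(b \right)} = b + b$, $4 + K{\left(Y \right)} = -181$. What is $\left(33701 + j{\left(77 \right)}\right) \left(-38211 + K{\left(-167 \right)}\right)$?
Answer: $- \frac{99646067120}{77} \approx -1.2941 \cdot 10^{9}$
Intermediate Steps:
$K{\left(Y \right)} = -185$ ($K{\left(Y \right)} = -4 - 181 = -185$)
$t{\left(b \right)} = 2 b$
$j{\left(F \right)} = 3 + \frac{12}{F}$ ($j{\left(F \right)} = 3 - \frac{2 \left(-6\right)}{F} = 3 - - \frac{12}{F} = 3 + \frac{12}{F}$)
$\left(33701 + j{\left(77 \right)}\right) \left(-38211 + K{\left(-167 \right)}\right) = \left(33701 + \left(3 + \frac{12}{77}\right)\right) \left(-38211 - 185\right) = \left(33701 + \left(3 + 12 \cdot \frac{1}{77}\right)\right) \left(-38396\right) = \left(33701 + \left(3 + \frac{12}{77}\right)\right) \left(-38396\right) = \left(33701 + \frac{243}{77}\right) \left(-38396\right) = \frac{2595220}{77} \left(-38396\right) = - \frac{99646067120}{77}$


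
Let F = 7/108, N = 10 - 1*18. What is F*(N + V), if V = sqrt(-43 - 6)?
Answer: -14/27 + 49*I/108 ≈ -0.51852 + 0.4537*I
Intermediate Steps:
N = -8 (N = 10 - 18 = -8)
F = 7/108 (F = 7*(1/108) = 7/108 ≈ 0.064815)
V = 7*I (V = sqrt(-49) = 7*I ≈ 7.0*I)
F*(N + V) = 7*(-8 + 7*I)/108 = -14/27 + 49*I/108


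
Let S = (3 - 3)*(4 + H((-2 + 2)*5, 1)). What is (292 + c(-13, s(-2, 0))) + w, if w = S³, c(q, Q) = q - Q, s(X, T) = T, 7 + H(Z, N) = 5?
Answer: 279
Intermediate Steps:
H(Z, N) = -2 (H(Z, N) = -7 + 5 = -2)
S = 0 (S = (3 - 3)*(4 - 2) = 0*2 = 0)
w = 0 (w = 0³ = 0)
(292 + c(-13, s(-2, 0))) + w = (292 + (-13 - 1*0)) + 0 = (292 + (-13 + 0)) + 0 = (292 - 13) + 0 = 279 + 0 = 279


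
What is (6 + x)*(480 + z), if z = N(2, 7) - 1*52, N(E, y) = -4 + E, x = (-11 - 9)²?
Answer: 172956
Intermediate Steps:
x = 400 (x = (-20)² = 400)
z = -54 (z = (-4 + 2) - 1*52 = -2 - 52 = -54)
(6 + x)*(480 + z) = (6 + 400)*(480 - 54) = 406*426 = 172956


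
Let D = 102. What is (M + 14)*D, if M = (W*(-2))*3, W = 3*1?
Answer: -408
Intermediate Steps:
W = 3
M = -18 (M = (3*(-2))*3 = -6*3 = -18)
(M + 14)*D = (-18 + 14)*102 = -4*102 = -408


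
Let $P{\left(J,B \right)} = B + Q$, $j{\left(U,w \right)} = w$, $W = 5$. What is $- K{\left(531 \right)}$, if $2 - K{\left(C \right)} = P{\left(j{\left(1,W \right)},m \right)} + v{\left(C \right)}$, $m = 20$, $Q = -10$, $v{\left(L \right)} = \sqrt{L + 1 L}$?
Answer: $8 + 3 \sqrt{118} \approx 40.588$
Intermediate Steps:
$v{\left(L \right)} = \sqrt{2} \sqrt{L}$ ($v{\left(L \right)} = \sqrt{L + L} = \sqrt{2 L} = \sqrt{2} \sqrt{L}$)
$P{\left(J,B \right)} = -10 + B$ ($P{\left(J,B \right)} = B - 10 = -10 + B$)
$K{\left(C \right)} = -8 - \sqrt{2} \sqrt{C}$ ($K{\left(C \right)} = 2 - \left(\left(-10 + 20\right) + \sqrt{2} \sqrt{C}\right) = 2 - \left(10 + \sqrt{2} \sqrt{C}\right) = -8 - \sqrt{2} \sqrt{C}$)
$- K{\left(531 \right)} = - (-8 - \sqrt{2} \sqrt{531}) = - (-8 - \sqrt{2} \cdot 3 \sqrt{59}) = - (-8 - 3 \sqrt{118}) = 8 + 3 \sqrt{118}$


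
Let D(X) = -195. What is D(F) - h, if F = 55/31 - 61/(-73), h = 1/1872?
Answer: -365041/1872 ≈ -195.00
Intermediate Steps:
h = 1/1872 ≈ 0.00053419
F = 5906/2263 (F = 55*(1/31) - 61*(-1/73) = 55/31 + 61/73 = 5906/2263 ≈ 2.6098)
D(F) - h = -195 - 1*1/1872 = -195 - 1/1872 = -365041/1872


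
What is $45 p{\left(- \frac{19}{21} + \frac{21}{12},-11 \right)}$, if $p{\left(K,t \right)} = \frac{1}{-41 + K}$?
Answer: $- \frac{3780}{3373} \approx -1.1207$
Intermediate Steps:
$45 p{\left(- \frac{19}{21} + \frac{21}{12},-11 \right)} = \frac{45}{-41 + \left(- \frac{19}{21} + \frac{21}{12}\right)} = \frac{45}{-41 + \left(\left(-19\right) \frac{1}{21} + 21 \cdot \frac{1}{12}\right)} = \frac{45}{-41 + \left(- \frac{19}{21} + \frac{7}{4}\right)} = \frac{45}{-41 + \frac{71}{84}} = \frac{45}{- \frac{3373}{84}} = 45 \left(- \frac{84}{3373}\right) = - \frac{3780}{3373}$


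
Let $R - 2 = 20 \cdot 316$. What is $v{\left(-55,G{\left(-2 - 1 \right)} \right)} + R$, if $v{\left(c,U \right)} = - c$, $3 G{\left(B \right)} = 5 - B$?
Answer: $6377$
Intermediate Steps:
$G{\left(B \right)} = \frac{5}{3} - \frac{B}{3}$ ($G{\left(B \right)} = \frac{5 - B}{3} = \frac{5}{3} - \frac{B}{3}$)
$R = 6322$ ($R = 2 + 20 \cdot 316 = 2 + 6320 = 6322$)
$v{\left(-55,G{\left(-2 - 1 \right)} \right)} + R = \left(-1\right) \left(-55\right) + 6322 = 55 + 6322 = 6377$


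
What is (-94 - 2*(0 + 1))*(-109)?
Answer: 10464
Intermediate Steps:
(-94 - 2*(0 + 1))*(-109) = (-94 - 2*1)*(-109) = (-94 - 2)*(-109) = -96*(-109) = 10464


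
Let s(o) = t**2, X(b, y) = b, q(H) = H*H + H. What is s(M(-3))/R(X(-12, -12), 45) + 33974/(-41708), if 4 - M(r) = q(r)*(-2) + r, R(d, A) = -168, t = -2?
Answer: -183577/218967 ≈ -0.83838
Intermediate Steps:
q(H) = H + H**2 (q(H) = H**2 + H = H + H**2)
M(r) = 4 - r + 2*r*(1 + r) (M(r) = 4 - ((r*(1 + r))*(-2) + r) = 4 - (-2*r*(1 + r) + r) = 4 - (r - 2*r*(1 + r)) = 4 + (-r + 2*r*(1 + r)) = 4 - r + 2*r*(1 + r))
s(o) = 4 (s(o) = (-2)**2 = 4)
s(M(-3))/R(X(-12, -12), 45) + 33974/(-41708) = 4/(-168) + 33974/(-41708) = 4*(-1/168) + 33974*(-1/41708) = -1/42 - 16987/20854 = -183577/218967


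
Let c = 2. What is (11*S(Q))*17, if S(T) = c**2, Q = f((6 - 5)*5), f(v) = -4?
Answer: 748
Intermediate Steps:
Q = -4
S(T) = 4 (S(T) = 2**2 = 4)
(11*S(Q))*17 = (11*4)*17 = 44*17 = 748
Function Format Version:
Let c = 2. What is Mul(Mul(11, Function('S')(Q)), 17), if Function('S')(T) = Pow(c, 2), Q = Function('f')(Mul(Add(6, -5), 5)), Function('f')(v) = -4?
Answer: 748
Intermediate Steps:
Q = -4
Function('S')(T) = 4 (Function('S')(T) = Pow(2, 2) = 4)
Mul(Mul(11, Function('S')(Q)), 17) = Mul(Mul(11, 4), 17) = Mul(44, 17) = 748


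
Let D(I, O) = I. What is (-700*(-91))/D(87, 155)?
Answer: 63700/87 ≈ 732.18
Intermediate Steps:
(-700*(-91))/D(87, 155) = -700*(-91)/87 = 63700*(1/87) = 63700/87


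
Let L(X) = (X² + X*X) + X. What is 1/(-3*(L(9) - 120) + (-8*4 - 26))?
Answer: -1/211 ≈ -0.0047393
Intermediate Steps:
L(X) = X + 2*X² (L(X) = (X² + X²) + X = 2*X² + X = X + 2*X²)
1/(-3*(L(9) - 120) + (-8*4 - 26)) = 1/(-3*(9*(1 + 2*9) - 120) + (-8*4 - 26)) = 1/(-3*(9*(1 + 18) - 120) + (-32 - 26)) = 1/(-3*(9*19 - 120) - 58) = 1/(-3*(171 - 120) - 58) = 1/(-3*51 - 58) = 1/(-153 - 58) = 1/(-211) = -1/211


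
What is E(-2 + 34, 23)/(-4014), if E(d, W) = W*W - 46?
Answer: -161/1338 ≈ -0.12033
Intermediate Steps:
E(d, W) = -46 + W² (E(d, W) = W² - 46 = -46 + W²)
E(-2 + 34, 23)/(-4014) = (-46 + 23²)/(-4014) = (-46 + 529)*(-1/4014) = 483*(-1/4014) = -161/1338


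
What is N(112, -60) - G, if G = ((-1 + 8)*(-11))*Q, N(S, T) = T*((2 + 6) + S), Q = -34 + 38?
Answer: -6892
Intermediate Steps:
Q = 4
N(S, T) = T*(8 + S)
G = -308 (G = ((-1 + 8)*(-11))*4 = (7*(-11))*4 = -77*4 = -308)
N(112, -60) - G = -60*(8 + 112) - 1*(-308) = -60*120 + 308 = -7200 + 308 = -6892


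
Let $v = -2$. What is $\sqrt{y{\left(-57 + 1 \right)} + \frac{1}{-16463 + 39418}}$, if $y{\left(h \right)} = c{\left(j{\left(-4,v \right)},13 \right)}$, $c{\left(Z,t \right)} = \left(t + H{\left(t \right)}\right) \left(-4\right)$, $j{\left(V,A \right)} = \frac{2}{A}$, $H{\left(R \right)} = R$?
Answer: $\frac{i \sqrt{54800907645}}{22955} \approx 10.198 i$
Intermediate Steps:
$c{\left(Z,t \right)} = - 8 t$ ($c{\left(Z,t \right)} = \left(t + t\right) \left(-4\right) = 2 t \left(-4\right) = - 8 t$)
$y{\left(h \right)} = -104$ ($y{\left(h \right)} = \left(-8\right) 13 = -104$)
$\sqrt{y{\left(-57 + 1 \right)} + \frac{1}{-16463 + 39418}} = \sqrt{-104 + \frac{1}{-16463 + 39418}} = \sqrt{-104 + \frac{1}{22955}} = \sqrt{- \frac{2387319}{22955}} = \frac{i \sqrt{54800907645}}{22955}$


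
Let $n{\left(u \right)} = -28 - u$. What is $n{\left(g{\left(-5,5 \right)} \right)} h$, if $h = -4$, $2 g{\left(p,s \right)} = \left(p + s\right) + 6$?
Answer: $124$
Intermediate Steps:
$g{\left(p,s \right)} = 3 + \frac{p}{2} + \frac{s}{2}$ ($g{\left(p,s \right)} = \frac{\left(p + s\right) + 6}{2} = \frac{6 + p + s}{2} = 3 + \frac{p}{2} + \frac{s}{2}$)
$n{\left(g{\left(-5,5 \right)} \right)} h = \left(-28 - \left(3 + \frac{1}{2} \left(-5\right) + \frac{1}{2} \cdot 5\right)\right) \left(-4\right) = \left(-28 - \left(3 - \frac{5}{2} + \frac{5}{2}\right)\right) \left(-4\right) = \left(-28 - 3\right) \left(-4\right) = \left(-31\right) \left(-4\right) = 124$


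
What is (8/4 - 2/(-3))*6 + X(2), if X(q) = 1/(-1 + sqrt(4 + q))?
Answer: 81/5 + sqrt(6)/5 ≈ 16.690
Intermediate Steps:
(8/4 - 2/(-3))*6 + X(2) = (8/4 - 2/(-3))*6 + 1/(-1 + sqrt(4 + 2)) = (8*(1/4) - 2*(-1/3))*6 + 1/(-1 + sqrt(6)) = (2 + 2/3)*6 + 1/(-1 + sqrt(6)) = (8/3)*6 + 1/(-1 + sqrt(6)) = 16 + 1/(-1 + sqrt(6))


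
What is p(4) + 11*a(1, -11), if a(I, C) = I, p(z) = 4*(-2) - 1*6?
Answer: -3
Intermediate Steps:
p(z) = -14 (p(z) = -8 - 6 = -14)
p(4) + 11*a(1, -11) = -14 + 11*1 = -14 + 11 = -3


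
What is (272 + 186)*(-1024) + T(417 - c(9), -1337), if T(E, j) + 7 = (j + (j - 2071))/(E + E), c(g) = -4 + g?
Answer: -386459921/824 ≈ -4.6901e+5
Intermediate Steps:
T(E, j) = -7 + (-2071 + 2*j)/(2*E) (T(E, j) = -7 + (j + (j - 2071))/(E + E) = -7 + (j + (-2071 + j))/((2*E)) = -7 + (-2071 + 2*j)*(1/(2*E)) = -7 + (-2071 + 2*j)/(2*E))
(272 + 186)*(-1024) + T(417 - c(9), -1337) = (272 + 186)*(-1024) + (-2071/2 - 1337 - 7*(417 - (-4 + 9)))/(417 - (-4 + 9)) = 458*(-1024) + (-2071/2 - 1337 - 7*(417 - 1*5))/(417 - 1*5) = -468992 + (-2071/2 - 1337 - 7*(417 - 5))/(417 - 5) = -468992 + (-2071/2 - 1337 - 7*412)/412 = -468992 + (-2071/2 - 1337 - 2884)/412 = -468992 + (1/412)*(-10513/2) = -468992 - 10513/824 = -386459921/824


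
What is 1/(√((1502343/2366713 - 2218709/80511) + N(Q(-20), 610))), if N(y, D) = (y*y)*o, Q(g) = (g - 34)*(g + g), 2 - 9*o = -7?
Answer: √42349339304445058825731160677/444504147658002278 ≈ 0.00046296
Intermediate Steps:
o = 1 (o = 2/9 - ⅑*(-7) = 2/9 + 7/9 = 1)
Q(g) = 2*g*(-34 + g) (Q(g) = (-34 + g)*(2*g) = 2*g*(-34 + g))
N(y, D) = y² (N(y, D) = (y*y)*1 = y²*1 = y²)
1/(√((1502343/2366713 - 2218709/80511) + N(Q(-20), 610))) = 1/(√((1502343/2366713 - 2218709/80511) + (2*(-20)*(-34 - 20))²)) = 1/(√((1502343*(1/2366713) - 2218709*1/80511) + (2*(-20)*(-54))²)) = 1/(√((1502343/2366713 - 2218709/80511) + 2160²)) = 1/(√(-5130092296244/190546430343 + 4665600)) = 1/(√(889008295316004556/190546430343)) = 1/(2*√42349339304445058825731160677/190546430343) = √42349339304445058825731160677/444504147658002278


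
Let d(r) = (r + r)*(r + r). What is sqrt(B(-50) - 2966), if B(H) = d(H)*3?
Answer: sqrt(27034) ≈ 164.42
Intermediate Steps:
d(r) = 4*r**2 (d(r) = (2*r)*(2*r) = 4*r**2)
B(H) = 12*H**2 (B(H) = (4*H**2)*3 = 12*H**2)
sqrt(B(-50) - 2966) = sqrt(12*(-50)**2 - 2966) = sqrt(12*2500 - 2966) = sqrt(30000 - 2966) = sqrt(27034)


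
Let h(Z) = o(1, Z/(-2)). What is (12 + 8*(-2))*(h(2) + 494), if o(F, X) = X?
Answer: -1972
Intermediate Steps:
h(Z) = -Z/2 (h(Z) = Z/(-2) = Z*(-½) = -Z/2)
(12 + 8*(-2))*(h(2) + 494) = (12 + 8*(-2))*(-½*2 + 494) = (12 - 16)*(-1 + 494) = -4*493 = -1972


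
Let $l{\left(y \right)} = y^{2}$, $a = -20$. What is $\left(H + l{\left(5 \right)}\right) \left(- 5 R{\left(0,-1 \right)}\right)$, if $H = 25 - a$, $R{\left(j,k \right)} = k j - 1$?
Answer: $350$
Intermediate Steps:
$R{\left(j,k \right)} = -1 + j k$ ($R{\left(j,k \right)} = j k - 1 = -1 + j k$)
$H = 45$ ($H = 25 - -20 = 25 + 20 = 45$)
$\left(H + l{\left(5 \right)}\right) \left(- 5 R{\left(0,-1 \right)}\right) = \left(45 + 5^{2}\right) \left(- 5 \left(-1 + 0 \left(-1\right)\right)\right) = \left(45 + 25\right) \left(- 5 \left(-1 + 0\right)\right) = 70 \left(\left(-5\right) \left(-1\right)\right) = 70 \cdot 5 = 350$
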